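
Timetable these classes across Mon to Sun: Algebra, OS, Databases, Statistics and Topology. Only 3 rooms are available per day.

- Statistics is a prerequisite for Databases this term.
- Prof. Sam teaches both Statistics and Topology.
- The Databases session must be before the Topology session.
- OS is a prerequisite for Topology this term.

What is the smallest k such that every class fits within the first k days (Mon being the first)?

The precedence chain requires at least 3 distinct days.
With at most 3 per day and 5 classes, at least 2 days are needed.
3 works (last occupied day: Wed): for example Topology in Wed, Algebra in Mon, Statistics in Mon, OS in Mon, Databases in Tue.

3 days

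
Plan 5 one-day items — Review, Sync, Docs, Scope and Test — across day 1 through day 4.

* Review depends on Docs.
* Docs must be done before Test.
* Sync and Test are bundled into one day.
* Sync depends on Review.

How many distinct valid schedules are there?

16

Splitting on Review: it can be day 2 (8), day 3 (8). Listing each branch's schedules as (Sync, Docs, Scope, Test) by day number:
Review=day 2: (3,1,1,3) (3,1,2,3) (3,1,3,3) (3,1,4,3) (4,1,1,4) (4,1,2,4) (4,1,3,4) (4,1,4,4) — 8.
Review=day 3: (4,1,1,4) (4,1,2,4) (4,1,3,4) (4,1,4,4) (4,2,1,4) (4,2,2,4) (4,2,3,4) (4,2,4,4) — 8.
Summing: 8 + 8 = 16.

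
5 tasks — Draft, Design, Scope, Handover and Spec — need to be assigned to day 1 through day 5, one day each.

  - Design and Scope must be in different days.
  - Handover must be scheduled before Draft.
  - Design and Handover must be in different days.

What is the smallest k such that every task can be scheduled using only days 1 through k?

The precedence chain requires at least 2 distinct days.
2 works (last occupied day: day 2): for example Handover in day 1; Scope in day 1; Spec in day 1; Draft in day 2; Design in day 2.

2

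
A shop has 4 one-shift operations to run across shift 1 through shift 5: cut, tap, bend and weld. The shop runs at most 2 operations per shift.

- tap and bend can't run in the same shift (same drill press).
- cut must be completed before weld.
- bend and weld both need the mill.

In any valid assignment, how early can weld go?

shift 2

Precedence pushes weld to at least shift 2.
weld at shift 2 is achievable: tap=shift 1, cut=shift 1, weld=shift 2, bend=shift 3.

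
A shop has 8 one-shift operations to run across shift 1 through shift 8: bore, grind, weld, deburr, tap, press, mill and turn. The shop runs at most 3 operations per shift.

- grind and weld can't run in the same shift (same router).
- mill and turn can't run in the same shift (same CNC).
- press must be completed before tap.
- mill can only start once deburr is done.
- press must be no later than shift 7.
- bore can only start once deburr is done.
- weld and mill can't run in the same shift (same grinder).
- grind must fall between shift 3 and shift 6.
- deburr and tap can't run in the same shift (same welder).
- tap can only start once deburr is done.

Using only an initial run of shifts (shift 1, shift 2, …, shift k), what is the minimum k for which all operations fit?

The precedence chain requires at least 2 distinct shifts.
With at most 3 per shift and 8 operations, at least 3 shifts are needed.
grind can't be placed before shift 3, so the schedule must run through at least shift 3.
3 works (last occupied shift: shift 3): for example bore=shift 2, mill=shift 2, grind=shift 3, turn=shift 3, tap=shift 2, deburr=shift 1, weld=shift 1, press=shift 1.

3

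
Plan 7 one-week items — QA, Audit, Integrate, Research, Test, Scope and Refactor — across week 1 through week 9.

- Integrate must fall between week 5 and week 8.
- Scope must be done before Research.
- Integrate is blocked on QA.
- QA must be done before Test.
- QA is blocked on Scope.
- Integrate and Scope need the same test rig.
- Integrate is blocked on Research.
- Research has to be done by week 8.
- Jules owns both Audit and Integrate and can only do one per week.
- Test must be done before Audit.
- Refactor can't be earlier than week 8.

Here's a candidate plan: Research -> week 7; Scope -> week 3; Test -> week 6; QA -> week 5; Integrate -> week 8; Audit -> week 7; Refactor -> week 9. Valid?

Integrate is blocked on Research — holds.
Integrate is blocked on QA — holds.
QA must be done before Test — holds.
QA is blocked on Scope — holds.
Research has to be done by week 8 — holds.
Jules owns both Audit and Integrate and can only do one per week — holds.
Integrate and Scope need the same test rig — holds.
Refactor can't be earlier than week 8 — holds.
Test must be done before Audit — holds.
Scope must be done before Research — holds.
Integrate must fall between week 5 and week 8 — holds.

Yes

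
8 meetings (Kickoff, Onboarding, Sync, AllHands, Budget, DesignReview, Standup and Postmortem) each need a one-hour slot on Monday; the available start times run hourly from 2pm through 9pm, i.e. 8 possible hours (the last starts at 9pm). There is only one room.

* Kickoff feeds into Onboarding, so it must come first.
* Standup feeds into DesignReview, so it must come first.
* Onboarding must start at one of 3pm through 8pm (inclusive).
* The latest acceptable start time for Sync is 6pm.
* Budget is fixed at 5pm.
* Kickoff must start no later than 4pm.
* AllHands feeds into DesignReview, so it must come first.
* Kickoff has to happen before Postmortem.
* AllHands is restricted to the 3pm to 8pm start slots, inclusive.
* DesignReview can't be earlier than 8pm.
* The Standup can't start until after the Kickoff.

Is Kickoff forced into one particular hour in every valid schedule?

No

Kickoff can be 2pm (e.g. Standup=7pm; DesignReview=8pm; Postmortem=9pm; AllHands=6pm; Budget=5pm; Onboarding=4pm; Sync=3pm; Kickoff=2pm) or 3pm (e.g. AllHands -> 6pm; Sync -> 2pm; Standup -> 7pm; Onboarding -> 4pm; Kickoff -> 3pm; Postmortem -> 9pm; DesignReview -> 8pm; Budget -> 5pm).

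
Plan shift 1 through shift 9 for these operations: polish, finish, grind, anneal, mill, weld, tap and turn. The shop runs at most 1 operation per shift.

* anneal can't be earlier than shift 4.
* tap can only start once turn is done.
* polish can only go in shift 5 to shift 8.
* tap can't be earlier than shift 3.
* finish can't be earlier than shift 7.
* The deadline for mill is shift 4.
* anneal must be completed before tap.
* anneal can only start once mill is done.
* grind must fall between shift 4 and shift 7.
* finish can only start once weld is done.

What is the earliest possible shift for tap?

shift 5

Tap is available from shift 3; precedence pushes tap to at least shift 5.
tap at shift 5 is achievable: turn -> shift 3, anneal -> shift 4, polish -> shift 8, weld -> shift 2, finish -> shift 7, mill -> shift 1, grind -> shift 6, tap -> shift 5.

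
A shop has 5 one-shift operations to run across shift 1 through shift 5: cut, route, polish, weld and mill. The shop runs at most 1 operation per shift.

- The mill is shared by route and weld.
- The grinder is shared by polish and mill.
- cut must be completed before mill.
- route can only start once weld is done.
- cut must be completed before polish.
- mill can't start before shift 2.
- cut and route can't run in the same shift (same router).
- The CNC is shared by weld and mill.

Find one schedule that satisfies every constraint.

mill in shift 2; route in shift 4; polish in shift 5; cut in shift 1; weld in shift 3

Checking: weld(shift 3) before route(shift 4); cut(shift 1) before mill(shift 2); cut(shift 1) before polish(shift 5); route(shift 4) != weld(shift 3); cut(shift 1) != route(shift 4); polish(shift 5) != mill(shift 2); weld(shift 3) != mill(shift 2); mill=shift 2 in [shift 2,shift 5]; max 1 per shift (cap 1).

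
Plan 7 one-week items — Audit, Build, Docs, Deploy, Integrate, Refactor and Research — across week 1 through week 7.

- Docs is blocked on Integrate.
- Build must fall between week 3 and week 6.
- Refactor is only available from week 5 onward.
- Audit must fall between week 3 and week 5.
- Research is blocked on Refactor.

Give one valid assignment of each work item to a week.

Research -> week 6; Build -> week 3; Audit -> week 3; Docs -> week 2; Deploy -> week 1; Refactor -> week 5; Integrate -> week 1

Checking: Refactor(week 5) before Research(week 6); Integrate(week 1) before Docs(week 2); Audit=week 3 in [week 3,week 5]; Build=week 3 in [week 3,week 6]; Refactor=week 5 in [week 5,week 7].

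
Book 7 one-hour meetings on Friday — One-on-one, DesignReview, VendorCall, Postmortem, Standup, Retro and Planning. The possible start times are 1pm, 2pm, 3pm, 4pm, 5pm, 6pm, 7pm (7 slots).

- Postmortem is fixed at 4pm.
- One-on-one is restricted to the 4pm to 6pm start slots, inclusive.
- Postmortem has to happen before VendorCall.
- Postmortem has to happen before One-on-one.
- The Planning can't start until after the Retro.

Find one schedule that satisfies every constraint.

Standup -> 1pm, One-on-one -> 5pm, Retro -> 1pm, Postmortem -> 4pm, VendorCall -> 5pm, DesignReview -> 1pm, Planning -> 2pm

Checking: Postmortem(4pm) before VendorCall(5pm); Retro(1pm) before Planning(2pm); Postmortem(4pm) before One-on-one(5pm); One-on-one=5pm in [4pm,6pm]; Postmortem=4pm in [4pm,4pm].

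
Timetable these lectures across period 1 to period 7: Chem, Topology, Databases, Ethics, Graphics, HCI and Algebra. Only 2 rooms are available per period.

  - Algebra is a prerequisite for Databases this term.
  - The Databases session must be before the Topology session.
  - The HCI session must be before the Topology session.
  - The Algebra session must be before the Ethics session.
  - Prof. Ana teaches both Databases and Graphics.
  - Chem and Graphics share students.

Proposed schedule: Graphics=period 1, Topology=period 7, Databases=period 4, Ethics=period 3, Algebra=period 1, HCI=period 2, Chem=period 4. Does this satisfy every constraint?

The HCI session must be before the Topology session — holds.
Only 2 rooms are available per period — holds.
The Algebra session must be before the Ethics session — holds.
Algebra is a prerequisite for Databases this term — holds.
The Databases session must be before the Topology session — holds.
Prof. Ana teaches both Databases and Graphics — holds.
Chem and Graphics share students — holds.

Yes, all constraints hold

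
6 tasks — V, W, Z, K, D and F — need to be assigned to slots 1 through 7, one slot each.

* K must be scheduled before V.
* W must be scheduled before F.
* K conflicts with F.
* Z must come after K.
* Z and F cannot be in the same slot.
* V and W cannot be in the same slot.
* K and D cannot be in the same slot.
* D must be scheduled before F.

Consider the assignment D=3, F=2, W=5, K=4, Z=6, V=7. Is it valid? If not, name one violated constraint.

No. W must be scheduled before F is not satisfied.

D must be scheduled before F — violated.
K and D cannot be in the same slot — holds.
V and W cannot be in the same slot — holds.
K must be scheduled before V — holds.
W must be scheduled before F — violated.
Z and F cannot be in the same slot — holds.
Z must come after K — holds.
K conflicts with F — holds.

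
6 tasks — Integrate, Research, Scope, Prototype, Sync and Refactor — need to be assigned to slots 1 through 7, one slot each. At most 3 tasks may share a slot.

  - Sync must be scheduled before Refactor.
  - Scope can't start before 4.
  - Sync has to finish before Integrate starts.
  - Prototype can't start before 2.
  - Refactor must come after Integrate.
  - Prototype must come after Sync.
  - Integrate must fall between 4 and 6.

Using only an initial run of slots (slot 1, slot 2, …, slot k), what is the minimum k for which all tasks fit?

5

The precedence chain requires at least 3 distinct slots.
With at most 3 per slot and 6 tasks, at least 2 slots are needed.
Propagating the time windows through the other constraints, Refactor can't land before 5, so the schedule must run through at least slot 5.
5 works (last occupied slot: 5): for example Scope=4; Integrate=4; Research=1; Refactor=5; Prototype=2; Sync=1.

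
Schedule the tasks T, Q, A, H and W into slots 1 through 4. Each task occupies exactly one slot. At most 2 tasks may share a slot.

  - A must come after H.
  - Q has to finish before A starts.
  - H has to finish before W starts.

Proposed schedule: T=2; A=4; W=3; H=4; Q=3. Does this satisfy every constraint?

Q has to finish before A starts — holds.
H has to finish before W starts — violated.
A must come after H — violated.
At most 2 tasks may share a slot — holds.

No — it violates: H has to finish before W starts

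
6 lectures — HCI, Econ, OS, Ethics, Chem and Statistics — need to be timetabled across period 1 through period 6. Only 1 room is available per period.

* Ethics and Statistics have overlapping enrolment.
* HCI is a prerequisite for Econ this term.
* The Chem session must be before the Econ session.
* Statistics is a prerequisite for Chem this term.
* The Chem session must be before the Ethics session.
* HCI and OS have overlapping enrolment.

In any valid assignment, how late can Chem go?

Precedence pushes Chem to at least period 2; downstream work caps Chem at period 5.
Chem at period 4 is achievable: Statistics -> period 2, HCI -> period 1, Chem -> period 4, Econ -> period 5, Ethics -> period 6, OS -> period 3.
Nothing later works — the conflict and capacity constraints rule out every period after period 4.

period 4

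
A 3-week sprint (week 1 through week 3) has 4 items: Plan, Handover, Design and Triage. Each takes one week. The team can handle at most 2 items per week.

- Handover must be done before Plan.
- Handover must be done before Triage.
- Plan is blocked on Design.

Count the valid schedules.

Splitting on Plan: it can be week 2 (2), week 3 (6). Listing each branch's schedules as (Handover, Design, Triage) by week number:
Plan=week 2: (1,1,2) (1,1,3) — 2.
Plan=week 3: (1,1,2) (1,1,3) (1,2,2) (1,2,3) (2,1,3) (2,2,3) — 6.
Summing: 2 + 6 = 8.

8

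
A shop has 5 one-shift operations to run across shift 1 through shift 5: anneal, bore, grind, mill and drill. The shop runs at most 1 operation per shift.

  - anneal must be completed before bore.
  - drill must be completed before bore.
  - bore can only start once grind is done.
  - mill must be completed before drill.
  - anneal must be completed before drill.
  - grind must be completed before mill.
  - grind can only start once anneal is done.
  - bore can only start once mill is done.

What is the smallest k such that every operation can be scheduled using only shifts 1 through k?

5

The precedence chain requires at least 5 distinct shifts.
With at most 1 per shift and 5 operations, at least 5 shifts are needed.
5 works (last occupied shift: shift 5): for example anneal=shift 1; bore=shift 5; drill=shift 4; grind=shift 2; mill=shift 3.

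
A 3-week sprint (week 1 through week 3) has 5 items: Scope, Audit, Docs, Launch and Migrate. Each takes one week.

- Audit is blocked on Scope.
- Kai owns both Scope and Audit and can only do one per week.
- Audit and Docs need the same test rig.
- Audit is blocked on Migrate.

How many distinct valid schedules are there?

30

Splitting on Scope: it can be week 1 (18), week 2 (12). Listing each branch's schedules as (Audit, Docs, Launch, Migrate) by week number:
Scope=week 1: (2,1,1,1) (2,1,2,1) (2,1,3,1) (2,3,1,1) (2,3,2,1) (2,3,3,1) (3,1,1,1) (3,1,1,2) (3,1,2,1) (3,1,2,2) (3,1,3,1) (3,1,3,2) (3,2,1,1) (3,2,1,2) (3,2,2,1) (3,2,2,2) (3,2,3,1) (3,2,3,2) — 18.
Scope=week 2: (3,1,1,1) (3,1,1,2) (3,1,2,1) (3,1,2,2) (3,1,3,1) (3,1,3,2) (3,2,1,1) (3,2,1,2) (3,2,2,1) (3,2,2,2) (3,2,3,1) (3,2,3,2) — 12.
Summing: 18 + 12 = 30.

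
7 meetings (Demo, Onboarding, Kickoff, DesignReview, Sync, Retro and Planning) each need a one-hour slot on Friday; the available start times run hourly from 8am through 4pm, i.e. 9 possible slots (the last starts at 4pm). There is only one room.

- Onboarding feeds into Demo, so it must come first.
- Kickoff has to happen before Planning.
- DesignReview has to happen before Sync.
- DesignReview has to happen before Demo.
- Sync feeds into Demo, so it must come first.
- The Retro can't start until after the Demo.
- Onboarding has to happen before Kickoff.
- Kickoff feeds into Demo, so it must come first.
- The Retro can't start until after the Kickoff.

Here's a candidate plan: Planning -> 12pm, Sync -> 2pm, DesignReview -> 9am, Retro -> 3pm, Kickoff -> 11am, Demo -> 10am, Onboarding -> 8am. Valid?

DesignReview has to happen before Sync — holds.
Kickoff has to happen before Planning — holds.
Kickoff feeds into Demo, so it must come first — violated.
There is only one room — holds.
The Retro can't start until after the Kickoff — holds.
Sync feeds into Demo, so it must come first — violated.
Onboarding feeds into Demo, so it must come first — holds.
Onboarding has to happen before Kickoff — holds.
DesignReview has to happen before Demo — holds.
The Retro can't start until after the Demo — holds.

Invalid. Sync feeds into Demo, so it must come first.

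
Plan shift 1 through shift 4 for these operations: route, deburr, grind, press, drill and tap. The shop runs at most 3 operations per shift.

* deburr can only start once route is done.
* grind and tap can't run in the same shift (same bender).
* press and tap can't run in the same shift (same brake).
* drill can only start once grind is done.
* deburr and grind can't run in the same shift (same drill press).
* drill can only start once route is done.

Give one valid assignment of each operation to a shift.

press=shift 1; tap=shift 2; route=shift 1; drill=shift 2; deburr=shift 2; grind=shift 1

Checking: grind(shift 1) before drill(shift 2); route(shift 1) before drill(shift 2); route(shift 1) before deburr(shift 2); deburr(shift 2) != grind(shift 1); grind(shift 1) != tap(shift 2); press(shift 1) != tap(shift 2); max 3 per shift (cap 3).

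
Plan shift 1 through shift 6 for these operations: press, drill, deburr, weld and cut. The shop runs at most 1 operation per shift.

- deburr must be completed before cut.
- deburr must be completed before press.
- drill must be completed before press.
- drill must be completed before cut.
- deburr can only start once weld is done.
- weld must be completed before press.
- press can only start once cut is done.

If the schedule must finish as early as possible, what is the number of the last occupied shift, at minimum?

shift 5

The precedence chain requires at least 4 distinct shifts.
With at most 1 per shift and 5 operations, at least 5 shifts are needed.
5 works (last occupied shift: shift 5): for example cut -> shift 4, deburr -> shift 2, drill -> shift 3, weld -> shift 1, press -> shift 5.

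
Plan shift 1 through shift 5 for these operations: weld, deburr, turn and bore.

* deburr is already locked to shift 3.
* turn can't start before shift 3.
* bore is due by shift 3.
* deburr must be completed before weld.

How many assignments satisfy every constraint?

18

Splitting on weld: it can be shift 4 (9), shift 5 (9). Listing each branch's schedules as (deburr, turn, bore) by shift number:
weld=shift 4: (3,3,1) (3,3,2) (3,3,3) (3,4,1) (3,4,2) (3,4,3) (3,5,1) (3,5,2) (3,5,3) — 9.
weld=shift 5: (3,3,1) (3,3,2) (3,3,3) (3,4,1) (3,4,2) (3,4,3) (3,5,1) (3,5,2) (3,5,3) — 9.
Summing: 9 + 9 = 18.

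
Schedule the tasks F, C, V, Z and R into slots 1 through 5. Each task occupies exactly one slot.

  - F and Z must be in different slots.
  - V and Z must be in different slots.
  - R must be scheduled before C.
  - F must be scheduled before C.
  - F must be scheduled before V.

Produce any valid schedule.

R in 1; F in 1; Z in 3; V in 2; C in 2

Checking: F(1) before C(2); R(1) before C(2); F(1) before V(2); F(1) != Z(3); V(2) != Z(3).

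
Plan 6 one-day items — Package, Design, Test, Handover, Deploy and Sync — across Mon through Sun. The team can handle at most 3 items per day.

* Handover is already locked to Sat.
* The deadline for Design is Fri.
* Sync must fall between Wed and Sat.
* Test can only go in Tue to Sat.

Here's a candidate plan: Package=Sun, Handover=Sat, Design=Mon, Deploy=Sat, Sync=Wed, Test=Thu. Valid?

The deadline for Design is Fri — holds.
The team can handle at most 3 items per day — holds.
Sync must fall between Wed and Sat — holds.
Handover is already locked to Sat — holds.
Test can only go in Tue to Sat — holds.

Yes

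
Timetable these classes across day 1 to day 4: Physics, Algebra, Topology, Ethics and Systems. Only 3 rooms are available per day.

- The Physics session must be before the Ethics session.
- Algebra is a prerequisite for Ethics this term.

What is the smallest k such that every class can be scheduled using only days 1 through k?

The precedence chain requires at least 2 distinct days.
With at most 3 per day and 5 classes, at least 2 days are needed.
2 works (last occupied day: day 2): for example Ethics -> day 2, Physics -> day 1, Algebra -> day 1, Systems -> day 2, Topology -> day 1.

2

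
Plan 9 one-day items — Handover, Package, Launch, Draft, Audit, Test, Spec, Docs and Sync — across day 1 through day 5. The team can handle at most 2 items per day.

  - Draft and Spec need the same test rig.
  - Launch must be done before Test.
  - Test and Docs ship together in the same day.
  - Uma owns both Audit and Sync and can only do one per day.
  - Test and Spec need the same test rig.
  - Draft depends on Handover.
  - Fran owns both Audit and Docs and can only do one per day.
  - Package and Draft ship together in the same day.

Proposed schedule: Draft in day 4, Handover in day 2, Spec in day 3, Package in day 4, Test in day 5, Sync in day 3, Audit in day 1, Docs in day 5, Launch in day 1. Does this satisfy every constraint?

Valid

Uma owns both Audit and Sync and can only do one per day — holds.
Test and Spec need the same test rig — holds.
Fran owns both Audit and Docs and can only do one per day — holds.
Launch must be done before Test — holds.
Package and Draft ship together in the same day — holds.
Test and Docs ship together in the same day — holds.
Draft and Spec need the same test rig — holds.
Draft depends on Handover — holds.
The team can handle at most 2 items per day — holds.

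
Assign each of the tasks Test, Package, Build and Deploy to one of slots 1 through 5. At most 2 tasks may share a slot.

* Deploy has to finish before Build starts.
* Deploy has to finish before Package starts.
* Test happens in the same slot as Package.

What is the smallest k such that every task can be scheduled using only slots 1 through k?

The precedence chain requires at least 2 distinct slots.
With at most 2 per slot and 4 tasks, at least 2 slots are needed.
Could 2 slots be enough, i.e. nothing placed later than 2? No: Build must come after Deploy (at 1 or later) → {2}; Deploy must come before Build (at 2 or earlier) → {1}; Package must come after Deploy (at 1 or later) → {2}; Test must be in the same slot as Package (in {2}) → {2}; that puts Test, Package and Build all in 2 — more than 2 per slot.
So 2 slots is not enough.
3 works (last occupied slot: 3): for example Build -> 3, Package -> 2, Test -> 2, Deploy -> 1.

3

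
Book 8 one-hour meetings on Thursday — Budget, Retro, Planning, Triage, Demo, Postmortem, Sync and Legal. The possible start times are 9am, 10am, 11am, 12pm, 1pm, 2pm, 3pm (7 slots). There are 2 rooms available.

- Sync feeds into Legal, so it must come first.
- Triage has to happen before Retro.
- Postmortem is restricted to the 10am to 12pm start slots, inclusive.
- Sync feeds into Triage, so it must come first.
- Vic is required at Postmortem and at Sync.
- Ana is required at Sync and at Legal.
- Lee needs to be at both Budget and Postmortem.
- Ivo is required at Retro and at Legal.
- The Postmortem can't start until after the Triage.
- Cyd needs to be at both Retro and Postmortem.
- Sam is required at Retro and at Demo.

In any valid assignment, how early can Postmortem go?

11am

Postmortem is available from 10am; precedence pushes Postmortem to at least 11am; Postmortem's own window allows nothing later than 12pm.
Postmortem at 11am is achievable: Legal -> 10am, Retro -> 12pm, Postmortem -> 11am, Demo -> 1pm, Triage -> 10am, Budget -> 9am, Sync -> 9am, Planning -> 11am.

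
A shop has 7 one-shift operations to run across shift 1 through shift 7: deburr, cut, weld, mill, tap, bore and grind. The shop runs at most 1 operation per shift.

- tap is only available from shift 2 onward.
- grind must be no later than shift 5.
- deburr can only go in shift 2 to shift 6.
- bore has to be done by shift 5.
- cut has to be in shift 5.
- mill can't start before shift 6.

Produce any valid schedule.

weld=shift 7, tap=shift 4, mill=shift 6, deburr=shift 2, bore=shift 1, grind=shift 3, cut=shift 5

Checking: bore=shift 1 in [shift 1,shift 5]; deburr=shift 2 in [shift 2,shift 6]; grind=shift 3 in [shift 1,shift 5]; cut=shift 5 in [shift 5,shift 5]; tap=shift 4 in [shift 2,shift 7]; mill=shift 6 in [shift 6,shift 7]; max 1 per shift (cap 1).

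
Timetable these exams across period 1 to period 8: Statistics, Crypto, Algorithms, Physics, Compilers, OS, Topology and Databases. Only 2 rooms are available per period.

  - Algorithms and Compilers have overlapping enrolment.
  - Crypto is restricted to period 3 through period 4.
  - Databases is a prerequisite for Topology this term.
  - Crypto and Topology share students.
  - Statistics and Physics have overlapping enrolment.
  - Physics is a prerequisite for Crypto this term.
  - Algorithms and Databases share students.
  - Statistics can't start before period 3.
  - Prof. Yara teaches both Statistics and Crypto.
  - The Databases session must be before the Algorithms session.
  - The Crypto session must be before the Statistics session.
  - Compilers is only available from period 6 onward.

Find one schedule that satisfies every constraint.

Physics -> period 1; Algorithms -> period 2; Statistics -> period 4; Compilers -> period 6; Crypto -> period 3; Topology -> period 2; Databases -> period 1; OS -> period 3

Checking: Physics(period 1) before Crypto(period 3); Databases(period 1) before Algorithms(period 2); Crypto(period 3) before Statistics(period 4); Databases(period 1) before Topology(period 2); Algorithms(period 2) != Databases(period 1); Statistics(period 4) != Physics(period 1); Statistics(period 4) != Crypto(period 3); Algorithms(period 2) != Compilers(period 6); Crypto(period 3) != Topology(period 2); Compilers=period 6 in [period 6,period 8]; Statistics=period 4 in [period 3,period 8]; Crypto=period 3 in [period 3,period 4]; max 2 per period (cap 2).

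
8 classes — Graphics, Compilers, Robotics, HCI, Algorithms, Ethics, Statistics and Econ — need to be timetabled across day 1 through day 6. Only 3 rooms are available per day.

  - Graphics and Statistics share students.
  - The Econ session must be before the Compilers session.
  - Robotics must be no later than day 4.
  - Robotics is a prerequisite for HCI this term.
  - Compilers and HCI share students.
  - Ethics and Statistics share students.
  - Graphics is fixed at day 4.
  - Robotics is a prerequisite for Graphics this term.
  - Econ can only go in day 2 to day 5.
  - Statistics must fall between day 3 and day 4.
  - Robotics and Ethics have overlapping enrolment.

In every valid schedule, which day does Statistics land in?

Statistics's window is day 3–day 4.
Graphics is fixed at day 4, and Statistics can't share a day with Graphics.
So Statistics must be day 3.

day 3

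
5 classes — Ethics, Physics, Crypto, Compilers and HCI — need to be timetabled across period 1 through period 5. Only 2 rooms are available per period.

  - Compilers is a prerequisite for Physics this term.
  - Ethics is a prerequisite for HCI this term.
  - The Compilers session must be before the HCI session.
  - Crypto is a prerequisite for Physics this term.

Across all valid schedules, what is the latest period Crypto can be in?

Downstream work caps Crypto at period 4.
Crypto at period 4 is achievable: Compilers -> period 1; Crypto -> period 4; Ethics -> period 1; HCI -> period 2; Physics -> period 5.

period 4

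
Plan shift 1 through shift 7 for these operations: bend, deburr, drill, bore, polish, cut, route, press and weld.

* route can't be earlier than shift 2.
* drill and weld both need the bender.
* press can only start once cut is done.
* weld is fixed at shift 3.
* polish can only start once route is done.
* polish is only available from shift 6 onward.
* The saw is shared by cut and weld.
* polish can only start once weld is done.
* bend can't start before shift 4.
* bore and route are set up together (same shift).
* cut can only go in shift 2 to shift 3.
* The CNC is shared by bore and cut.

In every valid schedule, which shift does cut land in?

shift 2

cut's window is shift 2–shift 3.
weld is fixed at shift 3, and cut can't share a shift with weld.
So cut must be shift 2.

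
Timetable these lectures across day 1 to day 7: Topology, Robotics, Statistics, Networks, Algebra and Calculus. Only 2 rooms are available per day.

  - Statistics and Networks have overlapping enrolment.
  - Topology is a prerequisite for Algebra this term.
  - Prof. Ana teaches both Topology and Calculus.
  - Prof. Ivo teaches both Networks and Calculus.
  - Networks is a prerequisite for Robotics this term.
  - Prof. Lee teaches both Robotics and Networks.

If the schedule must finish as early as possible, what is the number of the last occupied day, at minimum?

The precedence chain requires at least 2 distinct days.
With at most 2 per day and 6 lectures, at least 3 days are needed.
3 works (last occupied day: day 3): for example Calculus in day 3, Algebra in day 2, Topology in day 1, Networks in day 1, Robotics in day 2, Statistics in day 3.

day 3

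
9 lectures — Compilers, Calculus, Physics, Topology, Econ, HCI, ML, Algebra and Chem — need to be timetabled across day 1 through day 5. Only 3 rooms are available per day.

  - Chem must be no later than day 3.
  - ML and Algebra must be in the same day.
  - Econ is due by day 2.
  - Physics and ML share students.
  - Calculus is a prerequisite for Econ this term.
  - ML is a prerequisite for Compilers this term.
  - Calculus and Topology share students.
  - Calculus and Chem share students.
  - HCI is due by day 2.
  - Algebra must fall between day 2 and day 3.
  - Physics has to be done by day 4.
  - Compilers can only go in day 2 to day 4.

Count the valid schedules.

51

Splitting on Compilers: it can be day 3 (8), day 4 (43). Listing each branch's schedules as (Calculus, Physics, Topology, Econ, HCI, ML, Algebra, Chem) by day number:
Compilers=day 3: (1,1,3,2,1,2,2,3) (1,1,4,2,1,2,2,3) (1,1,5,2,1,2,2,3) (1,3,4,2,1,2,2,3) (1,3,5,2,1,2,2,3) (1,4,3,2,1,2,2,3) (1,4,4,2,1,2,2,3) (1,4,5,2,1,2,2,3) — 8.
Compilers=day 4: (1,1,2,2,1,3,3,2) (1,1,2,2,1,3,3,3) (1,1,2,2,2,3,3,3) (1,1,3,2,1,2,2,3) (1,1,3,2,1,3,3,2) (1,1,3,2,2,3,3,2) (1,1,4,2,1,2,2,3) (1,1,4,2,1,3,3,2) (1,1,4,2,1,3,3,3) (1,1,4,2,2,3,3,2) (1,1,4,2,2,3,3,3) (1,1,5,2,1,2,2,3) (1,1,5,2,1,3,3,2) (1,1,5,2,1,3,3,3) (1,1,5,2,2,3,3,2) (1,1,5,2,2,3,3,3) (1,2,2,2,1,3,3,3) (1,2,3,2,1,3,3,2) (1,2,4,2,1,3,3,2) (1,2,4,2,1,3,3,3) (1,2,4,2,2,3,3,3) (1,2,5,2,1,3,3,2) (1,2,5,2,1,3,3,3) (1,2,5,2,2,3,3,3) (1,3,3,2,1,2,2,3) (1,3,4,2,1,2,2,3) (1,3,5,2,1,2,2,3) (1,4,2,2,1,3,3,2) (1,4,2,2,1,3,3,3) (1,4,2,2,2,3,3,3) (1,4,3,2,1,2,2,3) (1,4,3,2,1,3,3,2) (1,4,3,2,2,3,3,2) (1,4,4,2,1,2,2,3) (1,4,4,2,1,3,3,2) (1,4,4,2,1,3,3,3) (1,4,4,2,2,3,3,2) (1,4,4,2,2,3,3,3) (1,4,5,2,1,2,2,3) (1,4,5,2,1,3,3,2) (1,4,5,2,1,3,3,3) (1,4,5,2,2,3,3,2) (1,4,5,2,2,3,3,3) — 43.
Summing: 8 + 43 = 51.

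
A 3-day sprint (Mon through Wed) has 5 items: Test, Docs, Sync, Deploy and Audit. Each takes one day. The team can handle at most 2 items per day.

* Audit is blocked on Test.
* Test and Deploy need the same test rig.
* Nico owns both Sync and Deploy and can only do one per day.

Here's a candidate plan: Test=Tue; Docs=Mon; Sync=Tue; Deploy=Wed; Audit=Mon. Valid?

The team can handle at most 2 items per day — holds.
Audit is blocked on Test — violated.
Nico owns both Sync and Deploy and can only do one per day — holds.
Test and Deploy need the same test rig — holds.

No. Audit is blocked on Test is not satisfied.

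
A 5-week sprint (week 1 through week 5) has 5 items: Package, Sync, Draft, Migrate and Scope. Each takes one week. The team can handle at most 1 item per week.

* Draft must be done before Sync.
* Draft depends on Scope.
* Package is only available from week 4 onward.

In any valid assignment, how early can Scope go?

week 1

Downstream work caps Scope at week 3.
Scope at week 1 is achievable: Migrate=week 5; Package=week 4; Sync=week 3; Scope=week 1; Draft=week 2.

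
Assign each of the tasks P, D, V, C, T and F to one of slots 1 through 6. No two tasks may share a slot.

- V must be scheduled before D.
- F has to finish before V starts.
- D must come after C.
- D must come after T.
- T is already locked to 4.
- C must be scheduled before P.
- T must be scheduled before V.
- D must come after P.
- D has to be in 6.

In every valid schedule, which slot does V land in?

T is fixed at 4 and must come before V, so V is at least 5.
D is fixed at 6 and must come after V, so V is at most 5.
So V must be 5.

5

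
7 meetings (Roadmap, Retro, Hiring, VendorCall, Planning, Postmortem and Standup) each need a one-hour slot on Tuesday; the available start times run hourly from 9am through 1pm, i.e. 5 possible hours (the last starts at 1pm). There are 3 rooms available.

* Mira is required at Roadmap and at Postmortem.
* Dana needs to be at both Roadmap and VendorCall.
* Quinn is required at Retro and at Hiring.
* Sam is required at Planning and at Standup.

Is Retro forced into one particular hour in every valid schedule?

No

Retro can be 9am (e.g. Roadmap -> 9am; VendorCall -> 10am; Hiring -> 10am; Standup -> 11am; Retro -> 9am; Planning -> 9am; Postmortem -> 10am) or 10am (e.g. VendorCall -> 10am; Roadmap -> 9am; Planning -> 9am; Postmortem -> 10am; Hiring -> 9am; Retro -> 10am; Standup -> 11am).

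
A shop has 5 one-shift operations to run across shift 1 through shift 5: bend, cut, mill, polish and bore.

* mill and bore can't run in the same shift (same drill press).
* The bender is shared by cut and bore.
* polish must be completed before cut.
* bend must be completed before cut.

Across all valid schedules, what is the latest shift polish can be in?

shift 4

Downstream work caps polish at shift 4.
polish at shift 4 is achievable: cut=shift 5; bore=shift 2; bend=shift 1; polish=shift 4; mill=shift 1.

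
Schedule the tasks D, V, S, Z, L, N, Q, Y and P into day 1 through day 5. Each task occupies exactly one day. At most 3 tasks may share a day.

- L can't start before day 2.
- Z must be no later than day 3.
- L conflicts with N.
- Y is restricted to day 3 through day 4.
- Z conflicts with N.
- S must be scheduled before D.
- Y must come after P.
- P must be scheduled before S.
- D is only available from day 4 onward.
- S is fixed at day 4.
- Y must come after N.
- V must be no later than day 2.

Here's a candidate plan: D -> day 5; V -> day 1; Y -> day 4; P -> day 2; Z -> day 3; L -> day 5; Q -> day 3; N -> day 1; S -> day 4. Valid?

Z must be no later than day 3 — holds.
L can't start before day 2 — holds.
S must be scheduled before D — holds.
P must be scheduled before S — holds.
Y is restricted to day 3 through day 4 — holds.
V must be no later than day 2 — holds.
Y must come after N — holds.
D is only available from day 4 onward — holds.
L conflicts with N — holds.
Z conflicts with N — holds.
S is fixed at day 4 — holds.
At most 3 tasks may share a day — holds.
Y must come after P — holds.

Yes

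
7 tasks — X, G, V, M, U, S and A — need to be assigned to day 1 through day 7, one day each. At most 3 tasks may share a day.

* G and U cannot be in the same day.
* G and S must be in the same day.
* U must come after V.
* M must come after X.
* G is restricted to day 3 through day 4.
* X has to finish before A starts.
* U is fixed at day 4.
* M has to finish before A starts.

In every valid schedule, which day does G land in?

day 3

G's window is day 3–day 4.
U is fixed at day 4, and G can't share a day with U.
So G must be day 3.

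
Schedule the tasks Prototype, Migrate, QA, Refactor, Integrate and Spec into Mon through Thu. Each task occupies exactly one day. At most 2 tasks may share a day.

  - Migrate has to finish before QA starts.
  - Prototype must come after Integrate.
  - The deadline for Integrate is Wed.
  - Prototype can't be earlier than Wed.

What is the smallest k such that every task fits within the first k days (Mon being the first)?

3

The precedence chain requires at least 2 distinct days.
With at most 2 per day and 6 tasks, at least 3 days are needed.
Prototype can't be placed before Wed — that is day 3 counting from Mon — so the schedule must run through at least 3 days.
3 works (last occupied day: Wed): for example QA=Tue, Migrate=Mon, Refactor=Tue, Integrate=Mon, Prototype=Wed, Spec=Wed.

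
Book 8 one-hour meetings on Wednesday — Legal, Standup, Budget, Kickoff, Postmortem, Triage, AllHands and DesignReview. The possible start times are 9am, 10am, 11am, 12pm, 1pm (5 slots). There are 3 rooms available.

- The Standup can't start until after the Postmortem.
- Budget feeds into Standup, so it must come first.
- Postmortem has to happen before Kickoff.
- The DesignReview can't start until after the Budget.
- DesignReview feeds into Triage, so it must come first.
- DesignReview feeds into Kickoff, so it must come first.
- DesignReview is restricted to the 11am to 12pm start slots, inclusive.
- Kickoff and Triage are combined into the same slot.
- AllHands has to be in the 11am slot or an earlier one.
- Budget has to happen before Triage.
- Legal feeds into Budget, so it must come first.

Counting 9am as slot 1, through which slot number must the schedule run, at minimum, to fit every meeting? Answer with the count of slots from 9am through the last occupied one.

4 slots

The precedence chain requires at least 4 distinct slots.
With at most 3 per slot and 8 meetings, at least 3 slots are needed.
4 works (last occupied slot: 12pm): for example Postmortem -> 9am; Legal -> 9am; Standup -> 11am; Budget -> 10am; Kickoff -> 12pm; DesignReview -> 11am; Triage -> 12pm; AllHands -> 9am.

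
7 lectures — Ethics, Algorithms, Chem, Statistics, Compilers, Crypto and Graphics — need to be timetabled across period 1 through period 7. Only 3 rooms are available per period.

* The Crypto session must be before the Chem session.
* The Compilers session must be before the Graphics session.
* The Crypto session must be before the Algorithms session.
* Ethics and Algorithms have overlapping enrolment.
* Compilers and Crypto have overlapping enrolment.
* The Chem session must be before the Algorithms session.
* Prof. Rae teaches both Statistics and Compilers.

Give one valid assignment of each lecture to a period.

Ethics=period 1; Compilers=period 2; Chem=period 2; Algorithms=period 3; Crypto=period 1; Statistics=period 1; Graphics=period 3

Checking: Crypto(period 1) before Algorithms(period 3); Chem(period 2) before Algorithms(period 3); Crypto(period 1) before Chem(period 2); Compilers(period 2) before Graphics(period 3); Compilers(period 2) != Crypto(period 1); Statistics(period 1) != Compilers(period 2); Ethics(period 1) != Algorithms(period 3); max 3 per period (cap 3).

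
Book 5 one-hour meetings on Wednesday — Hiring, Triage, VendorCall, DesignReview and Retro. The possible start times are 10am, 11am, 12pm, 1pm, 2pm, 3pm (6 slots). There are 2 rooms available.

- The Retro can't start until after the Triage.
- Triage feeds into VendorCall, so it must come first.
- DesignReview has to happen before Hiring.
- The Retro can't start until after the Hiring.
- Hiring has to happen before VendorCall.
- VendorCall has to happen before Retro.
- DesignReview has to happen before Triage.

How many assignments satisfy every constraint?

Splitting on Hiring: it can be 11am (10), 12pm (11), 1pm (6). Listing each branch's schedules as (Triage, VendorCall, DesignReview, Retro):
Hiring=11am: (11am,12pm,10am,1pm) (11am,12pm,10am,2pm) (11am,12pm,10am,3pm) (11am,1pm,10am,2pm) (11am,1pm,10am,3pm) (11am,2pm,10am,3pm) (12pm,1pm,10am,2pm) (12pm,1pm,10am,3pm) (12pm,2pm,10am,3pm) (1pm,2pm,10am,3pm) — 10.
Hiring=12pm: (11am,1pm,10am,2pm) (11am,1pm,10am,3pm) (11am,2pm,10am,3pm) (12pm,1pm,10am,2pm) (12pm,1pm,10am,3pm) (12pm,1pm,11am,2pm) (12pm,1pm,11am,3pm) (12pm,2pm,10am,3pm) (12pm,2pm,11am,3pm) (1pm,2pm,10am,3pm) (1pm,2pm,11am,3pm) — 11.
Hiring=1pm: (11am,2pm,10am,3pm) (12pm,2pm,10am,3pm) (12pm,2pm,11am,3pm) (1pm,2pm,10am,3pm) (1pm,2pm,11am,3pm) (1pm,2pm,12pm,3pm) — 6.
Summing: 10 + 11 + 6 = 27.

27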